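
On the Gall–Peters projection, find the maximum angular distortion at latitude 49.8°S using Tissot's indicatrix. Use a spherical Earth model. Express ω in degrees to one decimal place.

10.4°

The Gall–Peters projection is cylindrical equal-area with φ₀ = 45°. A cylindrical equal-area projection with standard parallel φ₀ has meridian scale h = cos φ / cos φ₀ and parallel scale k = cos φ₀ / cos φ (so areas are preserved, h·k = 1).
At 49.8°: h = 0.9128, k = 1.096; principal scales a = 1.096, b = 0.9128.
sin(ω/2) = (a − b)/(a + b) = 0.1827/2.008 = 0.09097, so ω = 2 arcsin(0.09097) ≈ 10.4°.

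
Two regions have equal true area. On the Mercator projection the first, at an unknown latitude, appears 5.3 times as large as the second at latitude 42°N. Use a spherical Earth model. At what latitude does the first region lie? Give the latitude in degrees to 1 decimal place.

For equal true areas on Mercator, apparent areas scale as sec²φ, so the ratio is cos²φ₂ / cos²φ₁.
cos²φ₂ / cos²φ₁ = 5.3  ⇒  cos φ₁ = cos 42° / √5.3 = 0.7431/2.302 = 0.3228.
φ₁ = arccos(0.3228) ≈ 71.2°.

71.2°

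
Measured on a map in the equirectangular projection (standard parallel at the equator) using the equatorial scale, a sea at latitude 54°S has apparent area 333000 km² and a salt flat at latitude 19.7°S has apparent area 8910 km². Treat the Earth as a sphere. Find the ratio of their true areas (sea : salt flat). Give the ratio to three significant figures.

23.3

Plate carrée has h = 1 and k = sec φ, giving areal scale sec φ; true area = (apparent area) · cos φ.
True area of sea: 333000 × cos(54°) = 333000 × 0.5878 = 195700 km².
True area of salt flat: 8910 × cos(19.7°) = 8910 × 0.9415 = 8389 km².
Ratio = 195700 / 8389 ≈ 23.3.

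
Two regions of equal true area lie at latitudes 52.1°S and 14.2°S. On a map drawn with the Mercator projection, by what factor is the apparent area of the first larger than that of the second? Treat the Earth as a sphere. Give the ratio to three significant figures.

Mercator is conformal with k = sec φ, so areal scale = k² = sec²φ.
At 52.1°: sec²(52.1°) = 1/0.6143² = 2.650.
At 14.2°: sec²(14.2°) = 1/0.9694² = 1.064.
Ratio = 2.650/1.064 = cos²(14.2°)/cos²(52.1°) ≈ 2.49.

2.49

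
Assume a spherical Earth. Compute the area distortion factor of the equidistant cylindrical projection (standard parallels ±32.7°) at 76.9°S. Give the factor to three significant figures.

The equidistant cylindrical projection with φ₀ = 32.7° has h = 1 (meridians true) and k = cos φ₀ / cos φ along parallels.
Areal scale = h·k = 1 × cos φ₀ / cos φ; at 76.9°, h = 1.000, k = 3.713, so h·k = 3.713.

3.71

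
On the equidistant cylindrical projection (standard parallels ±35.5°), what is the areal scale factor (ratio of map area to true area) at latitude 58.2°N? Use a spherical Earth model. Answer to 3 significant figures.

1.54

With standard parallel φ₀ = 35.5°, the equirectangular projection gives x = Rλ cos φ₀, y = Rφ, so h = 1 and k = cos 35.5° / cos φ.
Areal scale = h·k = 1 × cos φ₀ / cos φ; at 58.2°, h = 1.000, k = 1.545, so h·k = 1.545.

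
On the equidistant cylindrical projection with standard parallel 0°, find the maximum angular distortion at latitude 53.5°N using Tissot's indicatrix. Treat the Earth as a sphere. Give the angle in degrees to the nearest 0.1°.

Plate carrée maps x = Rλ, y = Rφ. The meridian scale is h = 1 and the parallel scale is k = 1/cos φ = sec φ.
At 53.5°: h = 1.000, k = 1.681; principal scales a = 1.681, b = 1.000.
sin(ω/2) = (a − b)/(a + b) = 0.6812/2.681 = 0.2541, so ω = 2 arcsin(0.2541) ≈ 29.4°.

29.4°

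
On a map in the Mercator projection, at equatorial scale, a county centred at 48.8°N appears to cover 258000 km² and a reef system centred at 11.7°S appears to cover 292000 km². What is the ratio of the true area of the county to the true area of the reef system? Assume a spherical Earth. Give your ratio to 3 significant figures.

Since Mercator area scale is 1/cos²φ, the true area equals the apparent area multiplied by cos²φ.
True area of county: 258000 × cos²(48.8°) = 258000 × 0.4339 = 111900 km².
True area of reef system: 292000 × cos²(11.7°) = 292000 × 0.9589 = 280000 km².
Ratio = 111900 / 280000 ≈ 0.400.

0.400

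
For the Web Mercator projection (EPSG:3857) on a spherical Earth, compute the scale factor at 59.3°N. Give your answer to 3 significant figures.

1.96

For Mercator, h = k = sec φ (a conformal cylindrical projection has a single point scale, 1/cos φ).
k = 1/cos 59.3° = 1/0.5105 = 1.959.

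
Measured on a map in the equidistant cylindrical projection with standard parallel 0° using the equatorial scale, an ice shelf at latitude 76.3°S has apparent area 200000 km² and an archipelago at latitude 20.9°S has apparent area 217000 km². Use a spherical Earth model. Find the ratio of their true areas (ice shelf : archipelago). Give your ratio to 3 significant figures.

Plate carrée has h = 1 and k = sec φ, giving areal scale sec φ; true area = (apparent area) · cos φ.
True area of ice shelf: 200000 × cos(76.3°) = 200000 × 0.2368 = 47370 km².
True area of archipelago: 217000 × cos(20.9°) = 217000 × 0.9342 = 202700 km².
Ratio = 47370 / 202700 ≈ 0.234.

0.234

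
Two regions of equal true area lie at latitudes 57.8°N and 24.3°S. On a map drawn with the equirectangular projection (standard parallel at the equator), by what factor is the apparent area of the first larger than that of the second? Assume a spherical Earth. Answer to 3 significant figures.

For the equirectangular projection with φ₀ = 0 (plate carrée), h = 1 along meridians and k = sec φ along parallels.
Areal scale at 57.8°: h·k = 1.000 × 1.877 = 1.877.
Areal scale at 24.3°: h·k = 1.000 × 1.097 = 1.097.
Ratio = 1.877/1.097 ≈ 1.71.

1.71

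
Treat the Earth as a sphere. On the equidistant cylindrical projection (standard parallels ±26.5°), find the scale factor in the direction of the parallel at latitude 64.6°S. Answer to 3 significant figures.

2.09

The equidistant cylindrical projection with φ₀ = 26.5° has h = 1 (meridians true) and k = cos φ₀ / cos φ along parallels.
k = cos 26.5° / cos 64.6° = 0.8949/0.4289 = 2.086.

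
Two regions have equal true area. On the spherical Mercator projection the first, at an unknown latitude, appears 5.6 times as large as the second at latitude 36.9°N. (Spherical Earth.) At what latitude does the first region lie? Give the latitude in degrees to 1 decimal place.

70.2°

For equal true areas on Mercator, apparent areas scale as sec²φ, so the ratio is cos²φ₂ / cos²φ₁.
cos²φ₂ / cos²φ₁ = 5.6  ⇒  cos φ₁ = cos 36.9° / √5.6 = 0.7997/2.366 = 0.3379.
φ₁ = arccos(0.3379) ≈ 70.2°.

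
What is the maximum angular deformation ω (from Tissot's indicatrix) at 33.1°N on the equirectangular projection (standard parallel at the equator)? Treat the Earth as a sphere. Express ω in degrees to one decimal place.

10.1°

For the equirectangular projection with φ₀ = 0 (plate carrée), h = 1 along meridians and k = sec φ along parallels.
At 33.1°: h = 1.000, k = 1.194; principal scales a = 1.194, b = 1.000.
sin(ω/2) = (a − b)/(a + b) = 0.1937/2.194 = 0.08831, so ω = 2 arcsin(0.08831) ≈ 10.1°.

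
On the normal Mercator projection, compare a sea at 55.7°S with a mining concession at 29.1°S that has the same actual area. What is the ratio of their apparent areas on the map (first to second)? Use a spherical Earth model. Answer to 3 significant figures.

Mercator is conformal with k = sec φ, so areal scale = k² = sec²φ.
At 55.7°: sec²(55.7°) = 1/0.5635² = 3.149.
At 29.1°: sec²(29.1°) = 1/0.8738² = 1.310.
Ratio = 3.149/1.310 = cos²(29.1°)/cos²(55.7°) ≈ 2.40.

2.40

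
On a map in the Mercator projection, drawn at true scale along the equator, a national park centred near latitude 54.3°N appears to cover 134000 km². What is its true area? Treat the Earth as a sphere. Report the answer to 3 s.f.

45600 km²

The Mercator projection is conformal; its linear scale factor is the same in every direction and equals sec φ = 1/cos φ.
Areal scale = k² = sec²φ = 1/cos²(54.3°) = 1/0.5835² = 2.937.
True area = apparent / (areal scale) = 134000 / 2.937 ≈ 45600 km².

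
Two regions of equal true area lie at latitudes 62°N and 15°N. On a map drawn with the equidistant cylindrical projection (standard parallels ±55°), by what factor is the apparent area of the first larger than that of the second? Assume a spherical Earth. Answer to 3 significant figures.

In the equirectangular projection with standard parallel φ₀ = 55° (x = Rλ cos φ₀, y = Rφ), meridians are true-scale (h = 1) and the parallel scale is k = cos φ₀ / cos φ.
Areal scale at 62°: h·k = 1.000 × 1.222 = 1.222.
Areal scale at 15°: h·k = 1.000 × 0.5938 = 0.5938.
Ratio = 1.222/0.5938 ≈ 2.06.

2.06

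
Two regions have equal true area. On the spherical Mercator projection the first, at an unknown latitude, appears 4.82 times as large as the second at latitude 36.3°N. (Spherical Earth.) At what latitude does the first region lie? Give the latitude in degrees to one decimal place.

68.5°

Mercator areal scale is sec²φ, so apparent-area ratio = sec²φ₁ / sec²φ₂ = cos²φ₂ / cos²φ₁.
cos²φ₂ / cos²φ₁ = 4.82  ⇒  cos φ₁ = cos 36.3° / √4.82 = 0.8059/2.195 = 0.3671.
φ₁ = arccos(0.3671) ≈ 68.5°.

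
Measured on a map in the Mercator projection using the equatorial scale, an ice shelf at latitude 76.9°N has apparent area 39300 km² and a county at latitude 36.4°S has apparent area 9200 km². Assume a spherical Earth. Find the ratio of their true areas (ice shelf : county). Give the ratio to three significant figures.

0.339

On Mercator the areal scale is sec²φ, so true area = apparent × cos²φ.
True area of ice shelf: 39300 × cos²(76.9°) = 39300 × 0.05137 = 2019 km².
True area of county: 9200 × cos²(36.4°) = 9200 × 0.6479 = 5960 km².
Ratio = 2019 / 5960 ≈ 0.339.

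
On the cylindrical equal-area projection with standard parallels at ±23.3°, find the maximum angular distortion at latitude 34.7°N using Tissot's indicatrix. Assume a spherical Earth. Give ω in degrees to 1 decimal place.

For cylindrical equal-area with standard parallel φ₀, h = cos φ / cos φ₀ and k = cos φ₀ / cos φ, so h·k = 1.
At 34.7°: h = 0.8951, k = 1.117; principal scales a = 1.117, b = 0.8951.
sin(ω/2) = (a − b)/(a + b) = 0.2220/2.012 = 0.1103, so ω = 2 arcsin(0.1103) ≈ 12.7°.

12.7°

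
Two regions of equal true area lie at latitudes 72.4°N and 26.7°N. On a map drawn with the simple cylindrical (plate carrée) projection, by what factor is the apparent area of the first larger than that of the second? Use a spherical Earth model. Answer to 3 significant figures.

2.95

For the equirectangular projection with φ₀ = 0 (plate carrée), h = 1 along meridians and k = sec φ along parallels.
Areal scale at 72.4°: h·k = 1.000 × 3.307 = 3.307.
Areal scale at 26.7°: h·k = 1.000 × 1.119 = 1.119.
Ratio = 3.307/1.119 ≈ 2.95.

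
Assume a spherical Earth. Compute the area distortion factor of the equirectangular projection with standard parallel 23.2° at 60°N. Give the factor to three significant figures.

1.84

In the equirectangular projection with standard parallel φ₀ = 23.2° (x = Rλ cos φ₀, y = Rφ), meridians are true-scale (h = 1) and the parallel scale is k = cos φ₀ / cos φ.
Areal scale = h·k = 1 × cos φ₀ / cos φ; at 60°, h = 1.000, k = 1.838, so h·k = 1.838.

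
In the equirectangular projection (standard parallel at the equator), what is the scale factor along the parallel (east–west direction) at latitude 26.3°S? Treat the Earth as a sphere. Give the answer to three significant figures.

Plate carrée maps x = Rλ, y = Rφ. The meridian scale is h = 1 and the parallel scale is k = 1/cos φ = sec φ.
k = 1/cos 26.3° = 1/0.8965 = 1.115.

1.12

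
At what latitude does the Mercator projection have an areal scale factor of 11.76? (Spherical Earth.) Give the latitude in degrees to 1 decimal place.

Mercator areal scale is sec²φ.
sec²φ = 11.76  ⇒  cos²φ = 0.08503  ⇒  cos φ = 0.2916.
φ = arccos(0.2916) ≈ 73.0°.

73.0°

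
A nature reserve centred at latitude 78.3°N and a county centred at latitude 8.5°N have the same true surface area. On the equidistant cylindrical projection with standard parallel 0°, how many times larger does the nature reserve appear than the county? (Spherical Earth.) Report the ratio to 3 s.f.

Plate carrée maps x = Rλ, y = Rφ. The meridian scale is h = 1 and the parallel scale is k = 1/cos φ = sec φ.
Areal scale at 78.3°: h·k = 1.000 × 4.931 = 4.931.
Areal scale at 8.5°: h·k = 1.000 × 1.011 = 1.011.
Ratio = 4.931/1.011 ≈ 4.88.

4.88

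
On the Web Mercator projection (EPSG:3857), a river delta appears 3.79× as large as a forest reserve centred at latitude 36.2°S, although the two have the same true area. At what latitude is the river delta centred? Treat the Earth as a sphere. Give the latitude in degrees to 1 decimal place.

Mercator areal scale is sec²φ, so apparent-area ratio = sec²φ₁ / sec²φ₂ = cos²φ₂ / cos²φ₁.
cos²φ₂ / cos²φ₁ = 3.79  ⇒  cos φ₁ = cos 36.2° / √3.79 = 0.8070/1.947 = 0.4145.
φ₁ = arccos(0.4145) ≈ 65.5°.

65.5°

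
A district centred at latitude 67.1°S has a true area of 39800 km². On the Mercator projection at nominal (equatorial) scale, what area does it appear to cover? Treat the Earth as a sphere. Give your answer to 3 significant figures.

Mercator is conformal, so the point scale is isotropic: h = k = sec φ = 1/cos φ.
Areal scale = k² = sec²φ = 1/cos²(67.1°) = 1/0.3891² = 6.604.
Apparent area = 39800 × 6.604 ≈ 263000 km².

263000 km²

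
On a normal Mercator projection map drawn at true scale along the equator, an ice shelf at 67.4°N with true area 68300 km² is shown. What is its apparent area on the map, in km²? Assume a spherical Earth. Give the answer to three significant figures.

462000 km²

For Mercator, h = k = sec φ (a conformal cylindrical projection has a single point scale, 1/cos φ).
Areal scale = k² = sec²φ = 1/cos²(67.4°) = 1/0.3843² = 6.771.
Apparent area = 68300 × 6.771 ≈ 462000 km².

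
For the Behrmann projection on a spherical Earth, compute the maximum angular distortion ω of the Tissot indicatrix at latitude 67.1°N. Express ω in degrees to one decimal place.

Behrmann is a cylindrical equal-area projection with standard parallels at ±30°. For cylindrical equal-area with standard parallel φ₀, h = cos φ / cos φ₀ and k = cos φ₀ / cos φ, so h·k = 1.
At 67.1°: h = 0.4493, k = 2.226; principal scales a = 2.226, b = 0.4493.
sin(ω/2) = (a − b)/(a + b) = 1.776/2.675 = 0.6640, so ω = 2 arcsin(0.6640) ≈ 83.2°.

83.2°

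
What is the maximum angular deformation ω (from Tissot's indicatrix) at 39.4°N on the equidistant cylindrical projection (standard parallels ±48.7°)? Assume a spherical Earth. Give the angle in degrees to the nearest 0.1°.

With standard parallel φ₀ = 48.7°, the equirectangular projection gives x = Rλ cos φ₀, y = Rφ, so h = 1 and k = cos 48.7° / cos φ.
At 39.4°: h = 1.000, k = 0.8541; principal scales a = 1.000, b = 0.8541.
sin(ω/2) = (a − b)/(a + b) = 0.1459/1.854 = 0.07868, so ω = 2 arcsin(0.07868) ≈ 9.0°.

9.0°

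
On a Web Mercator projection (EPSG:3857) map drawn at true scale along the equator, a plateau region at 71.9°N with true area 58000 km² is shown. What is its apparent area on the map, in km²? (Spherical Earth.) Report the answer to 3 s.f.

601000 km²

Mercator is conformal, so the point scale is isotropic: h = k = sec φ = 1/cos φ.
Areal scale = k² = sec²φ = 1/cos²(71.9°) = 1/0.3107² = 10.36.
Apparent area = 58000 × 10.36 ≈ 601000 km².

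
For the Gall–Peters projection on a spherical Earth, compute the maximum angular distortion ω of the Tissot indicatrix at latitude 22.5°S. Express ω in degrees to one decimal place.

Gall–Peters is a cylindrical equal-area projection with standard parallels at ±45°. Cylindrical equal-area (φ₀ = 45°): h = cos φ / cos 45° along meridians, k = cos 45° / cos φ along parallels; h·k = 1.
At 22.5°: h = 1.307, k = 0.7654; principal scales a = 1.307, b = 0.7654.
sin(ω/2) = (a − b)/(a + b) = 0.5412/2.072 = 0.2612, so ω = 2 arcsin(0.2612) ≈ 30.3°.

30.3°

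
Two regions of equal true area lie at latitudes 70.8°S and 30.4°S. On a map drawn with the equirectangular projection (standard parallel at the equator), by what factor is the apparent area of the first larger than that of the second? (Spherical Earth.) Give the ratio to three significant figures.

Plate carrée maps x = Rλ, y = Rφ. The meridian scale is h = 1 and the parallel scale is k = 1/cos φ = sec φ.
Areal scale at 70.8°: h·k = 1.000 × 3.041 = 3.041.
Areal scale at 30.4°: h·k = 1.000 × 1.159 = 1.159.
Ratio = 3.041/1.159 ≈ 2.62.

2.62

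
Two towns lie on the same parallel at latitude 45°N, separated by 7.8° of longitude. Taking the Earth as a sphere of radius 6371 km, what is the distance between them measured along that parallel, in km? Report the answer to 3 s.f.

613 km

Arc length along a parallel = R cos φ · Δλ (with Δλ in radians).
= 6371 × cos 45° × (7.8° × π/180) = 6371 × 0.7071 × 0.1361 ≈ 613 km.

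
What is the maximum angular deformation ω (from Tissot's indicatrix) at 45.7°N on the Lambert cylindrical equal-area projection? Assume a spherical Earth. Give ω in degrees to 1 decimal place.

40.3°

The Lambert cylindrical equal-area projection is the cylindrical equal-area projection with its standard parallel at the equator (φ₀ = 0). For cylindrical equal-area with standard parallel φ₀, h = cos φ / cos φ₀ and k = cos φ₀ / cos φ, so h·k = 1.
At 45.7°: h = 0.6984, k = 1.432; principal scales a = 1.432, b = 0.6984.
sin(ω/2) = (a − b)/(a + b) = 0.7334/2.130 = 0.3443, so ω = 2 arcsin(0.3443) ≈ 40.3°.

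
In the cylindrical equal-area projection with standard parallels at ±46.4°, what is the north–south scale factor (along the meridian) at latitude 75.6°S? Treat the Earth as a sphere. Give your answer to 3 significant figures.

0.361

Cylindrical equal-area (φ₀ = 46.4°): h = cos φ / cos 46.4° along meridians, k = cos 46.4° / cos φ along parallels; h·k = 1.
h = cos 75.6° / cos 46.4° = 0.2487/0.6896 = 0.3606.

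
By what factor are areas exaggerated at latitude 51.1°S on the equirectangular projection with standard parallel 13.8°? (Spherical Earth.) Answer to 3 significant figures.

In the equirectangular projection with standard parallel φ₀ = 13.8° (x = Rλ cos φ₀, y = Rφ), meridians are true-scale (h = 1) and the parallel scale is k = cos φ₀ / cos φ.
Areal scale = h·k = 1 × cos φ₀ / cos φ; at 51.1°, h = 1.000, k = 1.546, so h·k = 1.546.

1.55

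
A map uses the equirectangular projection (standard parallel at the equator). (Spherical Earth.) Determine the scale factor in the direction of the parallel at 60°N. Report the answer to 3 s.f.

2.00

For the equirectangular projection with φ₀ = 0 (plate carrée), h = 1 along meridians and k = sec φ along parallels.
k = 1/cos 60° = 1/0.5000 = 2.000.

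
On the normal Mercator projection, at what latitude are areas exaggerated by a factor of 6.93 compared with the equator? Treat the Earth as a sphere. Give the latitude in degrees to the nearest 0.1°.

Mercator areal scale is sec²φ.
sec²φ = 6.93  ⇒  cos²φ = 0.1443  ⇒  cos φ = 0.3799.
φ = arccos(0.3799) ≈ 67.7°.

67.7°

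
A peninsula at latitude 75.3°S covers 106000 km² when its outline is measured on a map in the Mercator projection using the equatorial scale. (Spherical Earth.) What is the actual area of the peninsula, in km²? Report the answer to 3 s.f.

6830 km²

For Mercator, h = k = sec φ (a conformal cylindrical projection has a single point scale, 1/cos φ).
Areal scale = k² = sec²φ = 1/cos²(75.3°) = 1/0.2538² = 15.53.
True area = apparent / (areal scale) = 106000 / 15.53 ≈ 6830 km².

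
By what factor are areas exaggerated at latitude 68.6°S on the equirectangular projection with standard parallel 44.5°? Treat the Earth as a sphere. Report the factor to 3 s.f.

In the equirectangular projection with standard parallel φ₀ = 44.5° (x = Rλ cos φ₀, y = Rφ), meridians are true-scale (h = 1) and the parallel scale is k = cos φ₀ / cos φ.
Areal scale = h·k = 1 × cos φ₀ / cos φ; at 68.6°, h = 1.000, k = 1.955, so h·k = 1.955.

1.95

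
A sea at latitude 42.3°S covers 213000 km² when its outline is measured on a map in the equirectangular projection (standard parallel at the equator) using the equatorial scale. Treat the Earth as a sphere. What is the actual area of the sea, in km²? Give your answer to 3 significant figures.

Plate carrée maps x = Rλ, y = Rφ. The meridian scale is h = 1 and the parallel scale is k = 1/cos φ = sec φ.
Areal scale = h·k = 1 × sec φ; at 42.3°, h = 1.000, k = 1.352, so h·k = 1.352.
True area = apparent / (areal scale) = 213000 / 1.352 ≈ 158000 km².

158000 km²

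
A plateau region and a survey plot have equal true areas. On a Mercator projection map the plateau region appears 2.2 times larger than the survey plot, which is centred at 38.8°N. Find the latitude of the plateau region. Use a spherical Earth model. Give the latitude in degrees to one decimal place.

58.3°

On Mercator, (apparent₁)/(apparent₂) = sec²φ₁ / sec²φ₂ when true areas are equal.
cos²φ₂ / cos²φ₁ = 2.2  ⇒  cos φ₁ = cos 38.8° / √2.2 = 0.7793/1.483 = 0.5254.
φ₁ = arccos(0.5254) ≈ 58.3°.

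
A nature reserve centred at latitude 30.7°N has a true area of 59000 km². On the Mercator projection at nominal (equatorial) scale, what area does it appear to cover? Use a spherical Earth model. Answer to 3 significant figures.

79800 km²

Mercator is conformal, so the point scale is isotropic: h = k = sec φ = 1/cos φ.
Areal scale = k² = sec²φ = 1/cos²(30.7°) = 1/0.8599² = 1.353.
Apparent area = 59000 × 1.353 ≈ 79800 km².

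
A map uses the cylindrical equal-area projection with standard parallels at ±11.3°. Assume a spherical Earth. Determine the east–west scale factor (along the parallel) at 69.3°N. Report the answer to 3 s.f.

A cylindrical equal-area projection with standard parallel φ₀ has meridian scale h = cos φ / cos φ₀ and parallel scale k = cos φ₀ / cos φ (so areas are preserved, h·k = 1).
k = cos 11.3° / cos 69.3° = 0.9806/0.3535 = 2.774.

2.77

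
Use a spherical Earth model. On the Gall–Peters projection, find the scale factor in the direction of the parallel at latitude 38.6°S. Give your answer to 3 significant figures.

The Gall–Peters projection is cylindrical equal-area with φ₀ = 45°. Cylindrical equal-area (φ₀ = 45°): h = cos φ / cos 45° along meridians, k = cos 45° / cos φ along parallels; h·k = 1.
k = cos 45° / cos 38.6° = 0.7071/0.7815 = 0.9048.

0.905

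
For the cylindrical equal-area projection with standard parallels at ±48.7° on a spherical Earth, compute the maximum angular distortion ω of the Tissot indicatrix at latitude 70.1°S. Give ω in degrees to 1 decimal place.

A cylindrical equal-area projection with standard parallel φ₀ has meridian scale h = cos φ / cos φ₀ and parallel scale k = cos φ₀ / cos φ (so areas are preserved, h·k = 1).
At 70.1°: h = 0.5157, k = 1.939; principal scales a = 1.939, b = 0.5157.
sin(ω/2) = (a − b)/(a + b) = 1.423/2.455 = 0.5798, so ω = 2 arcsin(0.5798) ≈ 70.9°.

70.9°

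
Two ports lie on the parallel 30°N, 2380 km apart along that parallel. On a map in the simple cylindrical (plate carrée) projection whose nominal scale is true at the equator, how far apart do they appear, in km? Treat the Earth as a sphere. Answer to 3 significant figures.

2750 km

Plate carrée maps x = Rλ, y = Rφ. The meridian scale is h = 1 and the parallel scale is k = 1/cos φ = sec φ.
Along the parallel, k = sec 30° = 1/0.8660 = 1.155.
Map distance = 2380 × 1.155 ≈ 2750 km.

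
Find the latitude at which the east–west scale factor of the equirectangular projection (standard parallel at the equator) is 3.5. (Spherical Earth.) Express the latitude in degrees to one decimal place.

73.4°

Plate carrée: h = 1, k = sec φ along parallels.
sec φ = 3.5  ⇒  cos φ = 0.2857  ⇒  φ ≈ 73.4°.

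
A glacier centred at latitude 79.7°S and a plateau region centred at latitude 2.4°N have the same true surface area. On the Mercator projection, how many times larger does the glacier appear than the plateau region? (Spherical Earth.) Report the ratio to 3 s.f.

Mercator is conformal with k = sec φ, so areal scale = k² = sec²φ.
At 79.7°: sec²(79.7°) = 1/0.1788² = 31.28.
At 2.4°: sec²(2.4°) = 1/0.9991² = 1.002.
Ratio = 31.28/1.002 = cos²(2.4°)/cos²(79.7°) ≈ 31.2.

31.2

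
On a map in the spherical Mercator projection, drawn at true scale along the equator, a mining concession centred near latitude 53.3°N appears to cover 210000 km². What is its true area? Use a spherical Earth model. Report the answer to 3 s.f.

75000 km²

For Mercator, h = k = sec φ (a conformal cylindrical projection has a single point scale, 1/cos φ).
Areal scale = k² = sec²φ = 1/cos²(53.3°) = 1/0.5976² = 2.800.
True area = apparent / (areal scale) = 210000 / 2.800 ≈ 75000 km².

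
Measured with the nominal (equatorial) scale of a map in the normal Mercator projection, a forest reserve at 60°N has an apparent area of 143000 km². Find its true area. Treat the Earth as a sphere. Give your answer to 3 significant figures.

Mercator is conformal, so the point scale is isotropic: h = k = sec φ = 1/cos φ.
Areal scale = k² = sec²φ = 1/cos²(60°) = 1/0.5000² = 4.000.
True area = apparent / (areal scale) = 143000 / 4.000 ≈ 35800 km².

35800 km²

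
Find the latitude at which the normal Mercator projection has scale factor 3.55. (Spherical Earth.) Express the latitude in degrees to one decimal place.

73.6°

Mercator scale is k = sec φ = 1/cos φ.
1/cos φ = 3.55  ⇒  cos φ = 0.2817  ⇒  φ = arccos(0.2817) ≈ 73.6°.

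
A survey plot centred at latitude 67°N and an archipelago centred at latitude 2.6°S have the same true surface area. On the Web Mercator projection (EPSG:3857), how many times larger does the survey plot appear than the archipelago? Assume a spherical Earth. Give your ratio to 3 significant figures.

6.54

Mercator is conformal with k = sec φ, so areal scale = k² = sec²φ.
At 67°: sec²(67°) = 1/0.3907² = 6.550.
At 2.6°: sec²(2.6°) = 1/0.9990² = 1.002.
Ratio = 6.550/1.002 = cos²(2.6°)/cos²(67°) ≈ 6.54.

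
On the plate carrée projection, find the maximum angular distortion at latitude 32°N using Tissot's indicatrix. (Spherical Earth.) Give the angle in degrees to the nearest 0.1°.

Plate carrée maps x = Rλ, y = Rφ. The meridian scale is h = 1 and the parallel scale is k = 1/cos φ = sec φ.
At 32°: h = 1.000, k = 1.179; principal scales a = 1.179, b = 1.000.
sin(ω/2) = (a − b)/(a + b) = 0.1792/2.179 = 0.08222, so ω = 2 arcsin(0.08222) ≈ 9.4°.

9.4°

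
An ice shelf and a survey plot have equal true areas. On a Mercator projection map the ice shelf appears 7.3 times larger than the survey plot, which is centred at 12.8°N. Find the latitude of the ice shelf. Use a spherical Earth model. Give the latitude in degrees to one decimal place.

For equal true areas on Mercator, apparent areas scale as sec²φ, so the ratio is cos²φ₂ / cos²φ₁.
cos²φ₂ / cos²φ₁ = 7.3  ⇒  cos φ₁ = cos 12.8° / √7.3 = 0.9751/2.702 = 0.3609.
φ₁ = arccos(0.3609) ≈ 68.8°.

68.8°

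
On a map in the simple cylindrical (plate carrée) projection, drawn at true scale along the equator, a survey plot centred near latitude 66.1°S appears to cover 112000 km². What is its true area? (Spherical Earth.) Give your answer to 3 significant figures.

For the equirectangular projection with φ₀ = 0 (plate carrée), h = 1 along meridians and k = sec φ along parallels.
Areal scale = h·k = 1 × sec φ; at 66.1°, h = 1.000, k = 2.468, so h·k = 2.468.
True area = apparent / (areal scale) = 112000 / 2.468 ≈ 45400 km².

45400 km²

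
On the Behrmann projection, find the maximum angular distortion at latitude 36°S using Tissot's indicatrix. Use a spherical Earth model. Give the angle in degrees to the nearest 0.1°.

The Behrmann projection is cylindrical equal-area with φ₀ = 30°. A cylindrical equal-area projection with standard parallel φ₀ has meridian scale h = cos φ / cos φ₀ and parallel scale k = cos φ₀ / cos φ (so areas are preserved, h·k = 1).
At 36°: h = 0.9342, k = 1.070; principal scales a = 1.070, b = 0.9342.
sin(ω/2) = (a − b)/(a + b) = 0.1363/2.005 = 0.06799, so ω = 2 arcsin(0.06799) ≈ 7.8°.

7.8°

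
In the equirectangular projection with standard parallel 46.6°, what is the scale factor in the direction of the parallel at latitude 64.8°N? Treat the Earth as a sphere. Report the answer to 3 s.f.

1.61

With standard parallel φ₀ = 46.6°, the equirectangular projection gives x = Rλ cos φ₀, y = Rφ, so h = 1 and k = cos 46.6° / cos φ.
k = cos 46.6° / cos 64.8° = 0.6871/0.4258 = 1.614.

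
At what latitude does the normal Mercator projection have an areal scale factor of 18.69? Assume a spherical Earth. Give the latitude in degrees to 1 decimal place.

Mercator areal scale is sec²φ.
sec²φ = 18.69  ⇒  cos²φ = 0.05350  ⇒  cos φ = 0.2313.
φ = arccos(0.2313) ≈ 76.6°.

76.6°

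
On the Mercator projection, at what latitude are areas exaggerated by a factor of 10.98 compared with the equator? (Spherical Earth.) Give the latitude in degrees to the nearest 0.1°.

72.4°

Mercator areal scale is sec²φ.
sec²φ = 10.98  ⇒  cos²φ = 0.09107  ⇒  cos φ = 0.3018.
φ = arccos(0.3018) ≈ 72.4°.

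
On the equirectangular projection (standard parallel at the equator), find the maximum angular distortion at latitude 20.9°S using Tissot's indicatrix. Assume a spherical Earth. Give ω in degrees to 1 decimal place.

Plate carrée maps x = Rλ, y = Rφ. The meridian scale is h = 1 and the parallel scale is k = 1/cos φ = sec φ.
At 20.9°: h = 1.000, k = 1.070; principal scales a = 1.070, b = 1.000.
sin(ω/2) = (a − b)/(a + b) = 0.07043/2.070 = 0.03402, so ω = 2 arcsin(0.03402) ≈ 3.9°.

3.9°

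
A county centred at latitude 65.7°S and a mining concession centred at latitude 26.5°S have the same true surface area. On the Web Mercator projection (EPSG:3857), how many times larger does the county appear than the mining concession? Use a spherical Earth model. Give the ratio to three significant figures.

On Mercator, area is exaggerated by sec²φ = 1/cos²φ.
At 65.7°: sec²(65.7°) = 1/0.4115² = 5.905.
At 26.5°: sec²(26.5°) = 1/0.8949² = 1.249.
Ratio = 5.905/1.249 = cos²(26.5°)/cos²(65.7°) ≈ 4.73.

4.73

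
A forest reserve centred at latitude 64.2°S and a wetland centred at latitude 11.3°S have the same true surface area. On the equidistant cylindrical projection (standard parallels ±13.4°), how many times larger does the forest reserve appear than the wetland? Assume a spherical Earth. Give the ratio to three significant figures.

The equidistant cylindrical projection with φ₀ = 13.4° has h = 1 (meridians true) and k = cos φ₀ / cos φ along parallels.
Areal scale at 64.2°: h·k = 1.000 × 2.235 = 2.235.
Areal scale at 11.3°: h·k = 1.000 × 0.9920 = 0.9920.
Ratio = 2.235/0.9920 ≈ 2.25.

2.25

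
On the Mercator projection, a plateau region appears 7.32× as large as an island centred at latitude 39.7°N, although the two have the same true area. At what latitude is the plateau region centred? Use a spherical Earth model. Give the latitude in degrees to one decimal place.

For equal true areas on Mercator, apparent areas scale as sec²φ, so the ratio is cos²φ₂ / cos²φ₁.
cos²φ₂ / cos²φ₁ = 7.32  ⇒  cos φ₁ = cos 39.7° / √7.32 = 0.7694/2.706 = 0.2844.
φ₁ = arccos(0.2844) ≈ 73.5°.

73.5°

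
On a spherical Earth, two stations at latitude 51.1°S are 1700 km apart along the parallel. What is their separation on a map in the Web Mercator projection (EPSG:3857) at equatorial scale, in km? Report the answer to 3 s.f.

The Mercator projection is conformal; its linear scale factor is the same in every direction and equals sec φ = 1/cos φ.
Along the parallel, k = sec 51.1° = 1/0.6280 = 1.592.
Map distance = 1700 × 1.592 ≈ 2710 km.

2710 km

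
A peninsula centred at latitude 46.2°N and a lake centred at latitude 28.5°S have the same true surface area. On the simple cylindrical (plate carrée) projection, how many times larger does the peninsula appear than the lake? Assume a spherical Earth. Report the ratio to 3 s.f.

For the equirectangular projection with φ₀ = 0 (plate carrée), h = 1 along meridians and k = sec φ along parallels.
Areal scale at 46.2°: h·k = 1.000 × 1.445 = 1.445.
Areal scale at 28.5°: h·k = 1.000 × 1.138 = 1.138.
Ratio = 1.445/1.138 ≈ 1.27.

1.27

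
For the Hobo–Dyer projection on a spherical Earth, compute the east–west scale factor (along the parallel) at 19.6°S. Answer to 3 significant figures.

Hobo–Dyer is a cylindrical equal-area projection with standard parallels at ±37.5°. Cylindrical equal-area (φ₀ = 37.5°): h = cos φ / cos 37.5° along meridians, k = cos 37.5° / cos φ along parallels; h·k = 1.
k = cos 37.5° / cos 19.6° = 0.7934/0.9421 = 0.8421.

0.842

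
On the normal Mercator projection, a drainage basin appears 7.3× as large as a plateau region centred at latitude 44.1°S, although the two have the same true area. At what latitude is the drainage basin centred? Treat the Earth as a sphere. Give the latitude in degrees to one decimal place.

For equal true areas on Mercator, apparent areas scale as sec²φ, so the ratio is cos²φ₂ / cos²φ₁.
cos²φ₂ / cos²φ₁ = 7.3  ⇒  cos φ₁ = cos 44.1° / √7.3 = 0.7181/2.702 = 0.2658.
φ₁ = arccos(0.2658) ≈ 74.6°.

74.6°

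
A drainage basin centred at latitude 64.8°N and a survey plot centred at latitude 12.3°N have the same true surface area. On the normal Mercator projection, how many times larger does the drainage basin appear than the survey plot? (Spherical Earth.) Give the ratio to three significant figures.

Mercator is conformal with k = sec φ, so areal scale = k² = sec²φ.
At 64.8°: sec²(64.8°) = 1/0.4258² = 5.516.
At 12.3°: sec²(12.3°) = 1/0.9770² = 1.048.
Ratio = 5.516/1.048 = cos²(12.3°)/cos²(64.8°) ≈ 5.27.

5.27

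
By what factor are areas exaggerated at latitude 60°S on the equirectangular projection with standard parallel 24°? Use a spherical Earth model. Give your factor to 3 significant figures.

In the equirectangular projection with standard parallel φ₀ = 24° (x = Rλ cos φ₀, y = Rφ), meridians are true-scale (h = 1) and the parallel scale is k = cos φ₀ / cos φ.
Areal scale = h·k = 1 × cos φ₀ / cos φ; at 60°, h = 1.000, k = 1.827, so h·k = 1.827.

1.83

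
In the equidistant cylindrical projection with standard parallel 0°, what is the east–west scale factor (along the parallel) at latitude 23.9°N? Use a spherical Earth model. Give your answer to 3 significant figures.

For the equirectangular projection with φ₀ = 0 (plate carrée), h = 1 along meridians and k = sec φ along parallels.
k = 1/cos 23.9° = 1/0.9143 = 1.094.

1.09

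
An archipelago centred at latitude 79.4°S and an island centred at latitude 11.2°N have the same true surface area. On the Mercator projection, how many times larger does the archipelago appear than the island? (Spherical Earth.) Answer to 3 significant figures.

Mercator is conformal with k = sec φ, so areal scale = k² = sec²φ.
At 79.4°: sec²(79.4°) = 1/0.1840² = 29.55.
At 11.2°: sec²(11.2°) = 1/0.9810² = 1.039.
Ratio = 29.55/1.039 = cos²(11.2°)/cos²(79.4°) ≈ 28.4.

28.4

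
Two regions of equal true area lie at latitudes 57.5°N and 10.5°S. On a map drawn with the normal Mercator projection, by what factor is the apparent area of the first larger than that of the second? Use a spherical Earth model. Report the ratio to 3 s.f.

3.35

Mercator is conformal with k = sec φ, so areal scale = k² = sec²φ.
At 57.5°: sec²(57.5°) = 1/0.5373² = 3.464.
At 10.5°: sec²(10.5°) = 1/0.9833² = 1.034.
Ratio = 3.464/1.034 = cos²(10.5°)/cos²(57.5°) ≈ 3.35.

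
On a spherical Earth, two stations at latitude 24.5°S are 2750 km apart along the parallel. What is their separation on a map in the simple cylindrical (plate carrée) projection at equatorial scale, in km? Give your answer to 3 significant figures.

3020 km

Plate carrée maps x = Rλ, y = Rφ. The meridian scale is h = 1 and the parallel scale is k = 1/cos φ = sec φ.
Along the parallel, k = sec 24.5° = 1/0.9100 = 1.099.
Map distance = 2750 × 1.099 ≈ 3020 km.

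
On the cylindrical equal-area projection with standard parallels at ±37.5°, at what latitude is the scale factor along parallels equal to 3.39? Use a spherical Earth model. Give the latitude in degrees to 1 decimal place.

Cylindrical equal-area (φ₀ = 37.5°): h = cos φ / cos 37.5° along meridians, k = cos 37.5° / cos φ along parallels; h·k = 1.
k = cos φ₀ / cos φ = 3.39  ⇒  cos φ = cos 37.5° / 3.39 = 0.2340.
φ = arccos(0.2340) ≈ 76.5°.

76.5°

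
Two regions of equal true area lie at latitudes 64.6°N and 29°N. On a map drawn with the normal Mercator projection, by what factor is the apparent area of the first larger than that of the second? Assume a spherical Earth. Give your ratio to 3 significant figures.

4.16

On Mercator, area is exaggerated by sec²φ = 1/cos²φ.
At 64.6°: sec²(64.6°) = 1/0.4289² = 5.435.
At 29°: sec²(29°) = 1/0.8746² = 1.307.
Ratio = 5.435/1.307 = cos²(29°)/cos²(64.6°) ≈ 4.16.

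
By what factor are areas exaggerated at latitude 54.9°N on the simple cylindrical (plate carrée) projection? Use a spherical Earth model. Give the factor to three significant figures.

For the equirectangular projection with φ₀ = 0 (plate carrée), h = 1 along meridians and k = sec φ along parallels.
Areal scale = h·k = 1 × sec φ; at 54.9°, h = 1.000, k = 1.739, so h·k = 1.739.

1.74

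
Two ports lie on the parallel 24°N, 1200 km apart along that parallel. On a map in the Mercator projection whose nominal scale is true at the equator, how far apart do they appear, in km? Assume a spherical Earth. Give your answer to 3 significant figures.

1310 km

For Mercator, h = k = sec φ (a conformal cylindrical projection has a single point scale, 1/cos φ).
Along the parallel, k = sec 24° = 1/0.9135 = 1.095.
Map distance = 1200 × 1.095 ≈ 1310 km.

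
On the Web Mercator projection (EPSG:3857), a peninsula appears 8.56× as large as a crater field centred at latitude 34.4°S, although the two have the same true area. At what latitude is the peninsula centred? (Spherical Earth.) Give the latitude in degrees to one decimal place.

Mercator areal scale is sec²φ, so apparent-area ratio = sec²φ₁ / sec²φ₂ = cos²φ₂ / cos²φ₁.
cos²φ₂ / cos²φ₁ = 8.56  ⇒  cos φ₁ = cos 34.4° / √8.56 = 0.8251/2.926 = 0.2820.
φ₁ = arccos(0.2820) ≈ 73.6°.

73.6°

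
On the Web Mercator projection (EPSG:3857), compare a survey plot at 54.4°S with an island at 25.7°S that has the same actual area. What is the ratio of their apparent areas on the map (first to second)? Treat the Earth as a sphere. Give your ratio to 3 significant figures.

Mercator areal scale is sec²φ.
At 54.4°: sec²(54.4°) = 1/0.5821² = 2.951.
At 25.7°: sec²(25.7°) = 1/0.9011² = 1.232.
Ratio = 2.951/1.232 = cos²(25.7°)/cos²(54.4°) ≈ 2.40.

2.40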